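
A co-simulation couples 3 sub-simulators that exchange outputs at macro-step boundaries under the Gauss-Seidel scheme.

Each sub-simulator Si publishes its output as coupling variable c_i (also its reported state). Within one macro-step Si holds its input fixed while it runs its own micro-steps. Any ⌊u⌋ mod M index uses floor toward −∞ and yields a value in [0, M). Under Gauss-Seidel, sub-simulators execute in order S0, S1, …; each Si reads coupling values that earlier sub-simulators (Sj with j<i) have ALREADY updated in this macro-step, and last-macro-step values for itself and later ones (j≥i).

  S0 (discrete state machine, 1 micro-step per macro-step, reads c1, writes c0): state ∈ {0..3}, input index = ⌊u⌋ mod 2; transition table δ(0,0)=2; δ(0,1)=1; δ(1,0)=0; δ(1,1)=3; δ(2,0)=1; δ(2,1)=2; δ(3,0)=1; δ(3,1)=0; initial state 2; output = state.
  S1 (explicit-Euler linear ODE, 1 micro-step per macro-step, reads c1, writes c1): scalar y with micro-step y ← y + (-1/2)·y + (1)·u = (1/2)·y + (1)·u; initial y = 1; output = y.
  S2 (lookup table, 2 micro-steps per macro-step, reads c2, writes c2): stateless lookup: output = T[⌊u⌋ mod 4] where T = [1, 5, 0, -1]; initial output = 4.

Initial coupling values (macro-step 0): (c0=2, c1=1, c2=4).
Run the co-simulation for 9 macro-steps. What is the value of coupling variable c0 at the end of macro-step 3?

c0 at macro-step 3 = 1

macro 1: S0 reads c1=1 → after 1×micro: 2; S1 reads c1=1 → after 1×micro: 3/2; S2 reads c2=4 → after 2×micro: 1 ⇒ (c0=2, c1=3/2, c2=1)
macro 2: S0 reads c1=3/2 → after 1×micro: 2; S1 reads c1=3/2 → after 1×micro: 9/4; S2 reads c2=1 → after 2×micro: 5 ⇒ (c0=2, c1=9/4, c2=5)
macro 3: S0 reads c1=9/4 → after 1×micro: 1; S1 reads c1=9/4 → after 1×micro: 27/8; S2 reads c2=5 → after 2×micro: 5 ⇒ (c0=1, c1=27/8, c2=5)
macro 4: S0 reads c1=27/8 → after 1×micro: 3; S1 reads c1=27/8 → after 1×micro: 81/16; S2 reads c2=5 → after 2×micro: 5 ⇒ (c0=3, c1=81/16, c2=5)
macro 5: S0 reads c1=81/16 → after 1×micro: 0; S1 reads c1=81/16 → after 1×micro: 243/32; S2 reads c2=5 → after 2×micro: 5 ⇒ (c0=0, c1=243/32, c2=5)
macro 6: S0 reads c1=243/32 → after 1×micro: 1; S1 reads c1=243/32 → after 1×micro: 729/64; S2 reads c2=5 → after 2×micro: 5 ⇒ (c0=1, c1=729/64, c2=5)
macro 7: S0 reads c1=729/64 → after 1×micro: 3; S1 reads c1=729/64 → after 1×micro: 2187/128; S2 reads c2=5 → after 2×micro: 5 ⇒ (c0=3, c1=2187/128, c2=5)
macro 8: S0 reads c1=2187/128 → after 1×micro: 0; S1 reads c1=2187/128 → after 1×micro: 6561/256; S2 reads c2=5 → after 2×micro: 5 ⇒ (c0=0, c1=6561/256, c2=5)
macro 9: S0 reads c1=6561/256 → after 1×micro: 1; S1 reads c1=6561/256 → after 1×micro: 19683/512; S2 reads c2=5 → after 2×micro: 5 ⇒ (c0=1, c1=19683/512, c2=5)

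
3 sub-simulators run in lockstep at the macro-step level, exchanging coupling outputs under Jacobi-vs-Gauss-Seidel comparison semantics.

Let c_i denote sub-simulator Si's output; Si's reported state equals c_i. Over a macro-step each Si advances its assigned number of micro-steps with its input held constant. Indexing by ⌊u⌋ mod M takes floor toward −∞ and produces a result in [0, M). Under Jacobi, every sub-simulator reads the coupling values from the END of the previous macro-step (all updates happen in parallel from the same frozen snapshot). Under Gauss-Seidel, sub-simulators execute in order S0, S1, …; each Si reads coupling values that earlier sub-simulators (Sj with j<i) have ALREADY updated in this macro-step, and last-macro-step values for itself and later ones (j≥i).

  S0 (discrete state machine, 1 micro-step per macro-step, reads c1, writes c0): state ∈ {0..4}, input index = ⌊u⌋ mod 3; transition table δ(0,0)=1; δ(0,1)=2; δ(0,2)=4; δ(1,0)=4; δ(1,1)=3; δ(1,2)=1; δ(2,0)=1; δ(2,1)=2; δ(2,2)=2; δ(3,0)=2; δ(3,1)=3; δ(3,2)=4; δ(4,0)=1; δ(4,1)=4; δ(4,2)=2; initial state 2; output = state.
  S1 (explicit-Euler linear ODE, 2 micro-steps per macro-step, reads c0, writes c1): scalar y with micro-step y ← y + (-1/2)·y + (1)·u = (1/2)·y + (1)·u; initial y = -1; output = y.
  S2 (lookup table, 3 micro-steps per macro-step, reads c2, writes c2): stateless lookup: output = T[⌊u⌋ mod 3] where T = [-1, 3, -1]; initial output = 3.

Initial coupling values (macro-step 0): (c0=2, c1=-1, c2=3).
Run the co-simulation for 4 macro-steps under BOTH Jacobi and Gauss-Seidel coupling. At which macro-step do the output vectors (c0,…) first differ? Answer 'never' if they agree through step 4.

[Jacobi] macro 1: S0 reads c1=-1 → after 1×micro: 2; S1 reads c0=2 → after 2×micro: 11/4; S2 reads c2=3 → after 3×micro: -1 ⇒ (c0=2, c1=11/4, c2=-1)
[Jacobi] macro 2: S0 reads c1=11/4 → after 1×micro: 2; S1 reads c0=2 → after 2×micro: 59/16; S2 reads c2=-1 → after 3×micro: -1 ⇒ (c0=2, c1=59/16, c2=-1)
[Jacobi] macro 3: S0 reads c1=59/16 → after 1×micro: 1; S1 reads c0=2 → after 2×micro: 251/64; S2 reads c2=-1 → after 3×micro: -1 ⇒ (c0=1, c1=251/64, c2=-1)
[Jacobi] macro 4: S0 reads c1=251/64 → after 1×micro: 4; S1 reads c0=1 → after 2×micro: 635/256; S2 reads c2=-1 → after 3×micro: -1 ⇒ (c0=4, c1=635/256, c2=-1)
[Gauss-Seidel] macro 1: S0 reads c1=-1 → after 1×micro: 2; S1 reads c0=2 → after 2×micro: 11/4; S2 reads c2=3 → after 3×micro: -1 ⇒ (c0=2, c1=11/4, c2=-1)
[Gauss-Seidel] macro 2: S0 reads c1=11/4 → after 1×micro: 2; S1 reads c0=2 → after 2×micro: 59/16; S2 reads c2=-1 → after 3×micro: -1 ⇒ (c0=2, c1=59/16, c2=-1)
[Gauss-Seidel] macro 3: S0 reads c1=59/16 → after 1×micro: 1; S1 reads c0=1 → after 2×micro: 155/64; S2 reads c2=-1 → after 3×micro: -1 ⇒ (c0=1, c1=155/64, c2=-1)
[Gauss-Seidel] macro 4: S0 reads c1=155/64 → after 1×micro: 1; S1 reads c0=1 → after 2×micro: 539/256; S2 reads c2=-1 → after 3×micro: -1 ⇒ (c0=1, c1=539/256, c2=-1)

first divergence at macro-step: 3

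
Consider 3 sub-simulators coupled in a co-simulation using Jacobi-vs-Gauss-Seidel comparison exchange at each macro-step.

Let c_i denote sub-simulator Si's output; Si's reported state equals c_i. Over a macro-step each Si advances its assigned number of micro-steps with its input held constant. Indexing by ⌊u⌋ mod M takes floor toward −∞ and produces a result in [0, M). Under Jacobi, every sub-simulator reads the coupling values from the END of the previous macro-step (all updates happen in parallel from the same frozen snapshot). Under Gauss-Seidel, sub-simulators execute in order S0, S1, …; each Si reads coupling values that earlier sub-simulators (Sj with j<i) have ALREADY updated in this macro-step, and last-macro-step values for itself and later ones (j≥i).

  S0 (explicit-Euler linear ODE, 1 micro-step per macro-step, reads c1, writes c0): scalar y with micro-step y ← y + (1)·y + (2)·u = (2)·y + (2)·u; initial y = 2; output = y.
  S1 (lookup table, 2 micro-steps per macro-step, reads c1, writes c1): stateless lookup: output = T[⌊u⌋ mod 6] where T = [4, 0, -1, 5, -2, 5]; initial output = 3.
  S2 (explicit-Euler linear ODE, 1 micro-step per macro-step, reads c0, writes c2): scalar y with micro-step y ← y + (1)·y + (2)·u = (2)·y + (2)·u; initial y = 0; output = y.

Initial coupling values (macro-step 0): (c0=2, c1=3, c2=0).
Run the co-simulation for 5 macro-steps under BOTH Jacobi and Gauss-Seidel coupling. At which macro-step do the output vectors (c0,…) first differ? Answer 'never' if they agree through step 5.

first divergence at macro-step: 1

[Jacobi] macro 1: S0 reads c1=3 → after 1×micro: 10; S1 reads c1=3 → after 2×micro: 5; S2 reads c0=2 → after 1×micro: 4 ⇒ (c0=10, c1=5, c2=4)
[Jacobi] macro 2: S0 reads c1=5 → after 1×micro: 30; S1 reads c1=5 → after 2×micro: 5; S2 reads c0=10 → after 1×micro: 28 ⇒ (c0=30, c1=5, c2=28)
[Jacobi] macro 3: S0 reads c1=5 → after 1×micro: 70; S1 reads c1=5 → after 2×micro: 5; S2 reads c0=30 → after 1×micro: 116 ⇒ (c0=70, c1=5, c2=116)
[Jacobi] macro 4: S0 reads c1=5 → after 1×micro: 150; S1 reads c1=5 → after 2×micro: 5; S2 reads c0=70 → after 1×micro: 372 ⇒ (c0=150, c1=5, c2=372)
[Jacobi] macro 5: S0 reads c1=5 → after 1×micro: 310; S1 reads c1=5 → after 2×micro: 5; S2 reads c0=150 → after 1×micro: 1044 ⇒ (c0=310, c1=5, c2=1044)
[Gauss-Seidel] macro 1: S0 reads c1=3 → after 1×micro: 10; S1 reads c1=3 → after 2×micro: 5; S2 reads c0=10 → after 1×micro: 20 ⇒ (c0=10, c1=5, c2=20)
[Gauss-Seidel] macro 2: S0 reads c1=5 → after 1×micro: 30; S1 reads c1=5 → after 2×micro: 5; S2 reads c0=30 → after 1×micro: 100 ⇒ (c0=30, c1=5, c2=100)
[Gauss-Seidel] macro 3: S0 reads c1=5 → after 1×micro: 70; S1 reads c1=5 → after 2×micro: 5; S2 reads c0=70 → after 1×micro: 340 ⇒ (c0=70, c1=5, c2=340)
[Gauss-Seidel] macro 4: S0 reads c1=5 → after 1×micro: 150; S1 reads c1=5 → after 2×micro: 5; S2 reads c0=150 → after 1×micro: 980 ⇒ (c0=150, c1=5, c2=980)
[Gauss-Seidel] macro 5: S0 reads c1=5 → after 1×micro: 310; S1 reads c1=5 → after 2×micro: 5; S2 reads c0=310 → after 1×micro: 2580 ⇒ (c0=310, c1=5, c2=2580)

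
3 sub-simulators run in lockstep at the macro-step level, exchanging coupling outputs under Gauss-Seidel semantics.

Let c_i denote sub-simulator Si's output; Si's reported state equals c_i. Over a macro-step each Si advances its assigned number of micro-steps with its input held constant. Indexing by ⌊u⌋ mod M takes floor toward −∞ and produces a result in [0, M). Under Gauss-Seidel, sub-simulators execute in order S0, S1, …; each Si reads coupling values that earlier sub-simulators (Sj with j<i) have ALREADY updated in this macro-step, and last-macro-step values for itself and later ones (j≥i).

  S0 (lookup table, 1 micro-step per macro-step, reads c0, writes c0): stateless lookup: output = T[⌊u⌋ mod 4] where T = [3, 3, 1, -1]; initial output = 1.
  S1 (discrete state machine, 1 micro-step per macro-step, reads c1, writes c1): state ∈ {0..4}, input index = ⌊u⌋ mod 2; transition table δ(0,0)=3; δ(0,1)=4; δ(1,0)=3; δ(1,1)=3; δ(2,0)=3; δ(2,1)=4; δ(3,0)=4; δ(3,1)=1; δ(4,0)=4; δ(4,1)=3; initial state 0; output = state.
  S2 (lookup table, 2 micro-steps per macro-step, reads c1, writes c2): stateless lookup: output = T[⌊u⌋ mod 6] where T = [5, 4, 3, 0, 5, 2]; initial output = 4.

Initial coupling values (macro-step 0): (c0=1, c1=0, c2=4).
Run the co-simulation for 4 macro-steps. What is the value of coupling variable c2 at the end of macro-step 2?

c2 at macro-step 2 = 4

macro 1: S0 reads c0=1 → after 1×micro: 3; S1 reads c1=0 → after 1×micro: 3; S2 reads c1=3 → after 2×micro: 0 ⇒ (c0=3, c1=3, c2=0)
macro 2: S0 reads c0=3 → after 1×micro: -1; S1 reads c1=3 → after 1×micro: 1; S2 reads c1=1 → after 2×micro: 4 ⇒ (c0=-1, c1=1, c2=4)
macro 3: S0 reads c0=-1 → after 1×micro: -1; S1 reads c1=1 → after 1×micro: 3; S2 reads c1=3 → after 2×micro: 0 ⇒ (c0=-1, c1=3, c2=0)
macro 4: S0 reads c0=-1 → after 1×micro: -1; S1 reads c1=3 → after 1×micro: 1; S2 reads c1=1 → after 2×micro: 4 ⇒ (c0=-1, c1=1, c2=4)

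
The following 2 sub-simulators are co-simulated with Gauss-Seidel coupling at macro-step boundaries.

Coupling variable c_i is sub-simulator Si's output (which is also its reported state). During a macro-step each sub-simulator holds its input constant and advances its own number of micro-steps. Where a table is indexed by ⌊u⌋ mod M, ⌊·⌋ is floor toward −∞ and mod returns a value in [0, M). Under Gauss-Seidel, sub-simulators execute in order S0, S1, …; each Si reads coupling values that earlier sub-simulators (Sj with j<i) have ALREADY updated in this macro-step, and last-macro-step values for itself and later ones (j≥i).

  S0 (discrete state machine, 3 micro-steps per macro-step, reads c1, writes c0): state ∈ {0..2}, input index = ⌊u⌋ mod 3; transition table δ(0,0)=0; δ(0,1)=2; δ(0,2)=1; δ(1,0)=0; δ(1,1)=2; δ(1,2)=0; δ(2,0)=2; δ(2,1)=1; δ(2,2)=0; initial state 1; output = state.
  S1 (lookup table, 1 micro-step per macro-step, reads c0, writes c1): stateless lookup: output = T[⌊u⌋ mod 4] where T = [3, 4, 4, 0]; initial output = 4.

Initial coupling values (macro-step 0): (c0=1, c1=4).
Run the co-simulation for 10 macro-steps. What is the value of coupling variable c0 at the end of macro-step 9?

macro 1: S0 reads c1=4 → after 3×micro: 2; S1 reads c0=2 → after 1×micro: 4 ⇒ (c0=2, c1=4)
macro 2: S0 reads c1=4 → after 3×micro: 1; S1 reads c0=1 → after 1×micro: 4 ⇒ (c0=1, c1=4)
macro 3: S0 reads c1=4 → after 3×micro: 2; S1 reads c0=2 → after 1×micro: 4 ⇒ (c0=2, c1=4)
macro 4: S0 reads c1=4 → after 3×micro: 1; S1 reads c0=1 → after 1×micro: 4 ⇒ (c0=1, c1=4)
macro 5: S0 reads c1=4 → after 3×micro: 2; S1 reads c0=2 → after 1×micro: 4 ⇒ (c0=2, c1=4)
macro 6: S0 reads c1=4 → after 3×micro: 1; S1 reads c0=1 → after 1×micro: 4 ⇒ (c0=1, c1=4)
macro 7: S0 reads c1=4 → after 3×micro: 2; S1 reads c0=2 → after 1×micro: 4 ⇒ (c0=2, c1=4)
macro 8: S0 reads c1=4 → after 3×micro: 1; S1 reads c0=1 → after 1×micro: 4 ⇒ (c0=1, c1=4)
macro 9: S0 reads c1=4 → after 3×micro: 2; S1 reads c0=2 → after 1×micro: 4 ⇒ (c0=2, c1=4)
macro 10: S0 reads c1=4 → after 3×micro: 1; S1 reads c0=1 → after 1×micro: 4 ⇒ (c0=1, c1=4)

c0 at macro-step 9 = 2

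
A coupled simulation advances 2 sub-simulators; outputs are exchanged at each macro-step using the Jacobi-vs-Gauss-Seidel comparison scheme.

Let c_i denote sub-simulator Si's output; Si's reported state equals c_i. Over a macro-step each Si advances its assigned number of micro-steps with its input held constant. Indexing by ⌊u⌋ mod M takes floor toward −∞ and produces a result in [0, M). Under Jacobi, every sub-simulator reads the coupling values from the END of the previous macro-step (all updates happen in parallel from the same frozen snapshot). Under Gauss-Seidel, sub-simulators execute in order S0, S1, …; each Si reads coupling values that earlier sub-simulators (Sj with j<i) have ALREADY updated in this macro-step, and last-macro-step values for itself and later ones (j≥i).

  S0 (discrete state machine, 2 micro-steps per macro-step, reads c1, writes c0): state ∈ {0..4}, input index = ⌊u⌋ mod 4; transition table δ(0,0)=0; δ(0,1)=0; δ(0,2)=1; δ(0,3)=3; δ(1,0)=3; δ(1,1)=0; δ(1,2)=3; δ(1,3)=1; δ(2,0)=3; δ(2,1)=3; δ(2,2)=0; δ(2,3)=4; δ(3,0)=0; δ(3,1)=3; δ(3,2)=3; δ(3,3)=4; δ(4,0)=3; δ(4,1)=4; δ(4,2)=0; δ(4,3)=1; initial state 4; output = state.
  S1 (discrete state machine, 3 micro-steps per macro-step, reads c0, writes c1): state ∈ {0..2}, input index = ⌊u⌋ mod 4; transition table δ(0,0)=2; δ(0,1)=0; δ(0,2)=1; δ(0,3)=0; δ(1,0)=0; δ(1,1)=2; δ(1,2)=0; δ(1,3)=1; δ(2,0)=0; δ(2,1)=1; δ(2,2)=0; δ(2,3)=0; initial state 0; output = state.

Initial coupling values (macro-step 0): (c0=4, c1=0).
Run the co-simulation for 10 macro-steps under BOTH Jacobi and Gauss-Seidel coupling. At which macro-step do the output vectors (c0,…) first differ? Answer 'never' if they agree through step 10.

[Jacobi] macro 1: S0 reads c1=0 → after 2×micro: 0; S1 reads c0=4 → after 3×micro: 2 ⇒ (c0=0, c1=2)
[Jacobi] macro 2: S0 reads c1=2 → after 2×micro: 3; S1 reads c0=0 → after 3×micro: 0 ⇒ (c0=3, c1=0)
[Jacobi] macro 3: S0 reads c1=0 → after 2×micro: 0; S1 reads c0=3 → after 3×micro: 0 ⇒ (c0=0, c1=0)
[Jacobi] macro 4: S0 reads c1=0 → after 2×micro: 0; S1 reads c0=0 → after 3×micro: 2 ⇒ (c0=0, c1=2)
[Jacobi] macro 5: S0 reads c1=2 → after 2×micro: 3; S1 reads c0=0 → after 3×micro: 0 ⇒ (c0=3, c1=0)
[Jacobi] macro 6: S0 reads c1=0 → after 2×micro: 0; S1 reads c0=3 → after 3×micro: 0 ⇒ (c0=0, c1=0)
[Jacobi] macro 7: S0 reads c1=0 → after 2×micro: 0; S1 reads c0=0 → after 3×micro: 2 ⇒ (c0=0, c1=2)
[Jacobi] macro 8: S0 reads c1=2 → after 2×micro: 3; S1 reads c0=0 → after 3×micro: 0 ⇒ (c0=3, c1=0)
[Jacobi] macro 9: S0 reads c1=0 → after 2×micro: 0; S1 reads c0=3 → after 3×micro: 0 ⇒ (c0=0, c1=0)
[Jacobi] macro 10: S0 reads c1=0 → after 2×micro: 0; S1 reads c0=0 → after 3×micro: 2 ⇒ (c0=0, c1=2)
[Gauss-Seidel] macro 1: S0 reads c1=0 → after 2×micro: 0; S1 reads c0=0 → after 3×micro: 2 ⇒ (c0=0, c1=2)
[Gauss-Seidel] macro 2: S0 reads c1=2 → after 2×micro: 3; S1 reads c0=3 → after 3×micro: 0 ⇒ (c0=3, c1=0)
[Gauss-Seidel] macro 3: S0 reads c1=0 → after 2×micro: 0; S1 reads c0=0 → after 3×micro: 2 ⇒ (c0=0, c1=2)
[Gauss-Seidel] macro 4: S0 reads c1=2 → after 2×micro: 3; S1 reads c0=3 → after 3×micro: 0 ⇒ (c0=3, c1=0)
[Gauss-Seidel] macro 5: S0 reads c1=0 → after 2×micro: 0; S1 reads c0=0 → after 3×micro: 2 ⇒ (c0=0, c1=2)
[Gauss-Seidel] macro 6: S0 reads c1=2 → after 2×micro: 3; S1 reads c0=3 → after 3×micro: 0 ⇒ (c0=3, c1=0)
[Gauss-Seidel] macro 7: S0 reads c1=0 → after 2×micro: 0; S1 reads c0=0 → after 3×micro: 2 ⇒ (c0=0, c1=2)
[Gauss-Seidel] macro 8: S0 reads c1=2 → after 2×micro: 3; S1 reads c0=3 → after 3×micro: 0 ⇒ (c0=3, c1=0)
[Gauss-Seidel] macro 9: S0 reads c1=0 → after 2×micro: 0; S1 reads c0=0 → after 3×micro: 2 ⇒ (c0=0, c1=2)
[Gauss-Seidel] macro 10: S0 reads c1=2 → after 2×micro: 3; S1 reads c0=3 → after 3×micro: 0 ⇒ (c0=3, c1=0)

first divergence at macro-step: 3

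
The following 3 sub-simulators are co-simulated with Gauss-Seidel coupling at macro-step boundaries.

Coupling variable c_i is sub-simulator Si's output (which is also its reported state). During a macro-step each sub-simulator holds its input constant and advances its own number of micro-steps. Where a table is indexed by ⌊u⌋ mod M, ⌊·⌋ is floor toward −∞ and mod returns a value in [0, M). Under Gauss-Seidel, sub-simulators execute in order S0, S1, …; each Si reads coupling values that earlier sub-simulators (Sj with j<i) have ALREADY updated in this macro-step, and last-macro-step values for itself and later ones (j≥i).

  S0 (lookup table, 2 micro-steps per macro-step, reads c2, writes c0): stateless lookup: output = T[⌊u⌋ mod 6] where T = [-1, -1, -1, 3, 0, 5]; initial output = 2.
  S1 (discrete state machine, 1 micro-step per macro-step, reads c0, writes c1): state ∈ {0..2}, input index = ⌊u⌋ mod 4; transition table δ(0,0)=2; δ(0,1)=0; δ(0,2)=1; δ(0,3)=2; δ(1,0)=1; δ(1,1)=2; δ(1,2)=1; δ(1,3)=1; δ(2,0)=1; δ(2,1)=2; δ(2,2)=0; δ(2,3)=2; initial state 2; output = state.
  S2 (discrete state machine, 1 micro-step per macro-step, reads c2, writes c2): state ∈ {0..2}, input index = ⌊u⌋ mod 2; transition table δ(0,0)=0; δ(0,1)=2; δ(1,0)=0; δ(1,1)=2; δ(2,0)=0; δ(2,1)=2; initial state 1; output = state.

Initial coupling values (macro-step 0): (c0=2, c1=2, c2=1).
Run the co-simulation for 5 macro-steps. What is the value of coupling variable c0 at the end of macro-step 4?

c0 at macro-step 4 = -1

macro 1: S0 reads c2=1 → after 2×micro: -1; S1 reads c0=-1 → after 1×micro: 2; S2 reads c2=1 → after 1×micro: 2 ⇒ (c0=-1, c1=2, c2=2)
macro 2: S0 reads c2=2 → after 2×micro: -1; S1 reads c0=-1 → after 1×micro: 2; S2 reads c2=2 → after 1×micro: 0 ⇒ (c0=-1, c1=2, c2=0)
macro 3: S0 reads c2=0 → after 2×micro: -1; S1 reads c0=-1 → after 1×micro: 2; S2 reads c2=0 → after 1×micro: 0 ⇒ (c0=-1, c1=2, c2=0)
macro 4: S0 reads c2=0 → after 2×micro: -1; S1 reads c0=-1 → after 1×micro: 2; S2 reads c2=0 → after 1×micro: 0 ⇒ (c0=-1, c1=2, c2=0)
macro 5: S0 reads c2=0 → after 2×micro: -1; S1 reads c0=-1 → after 1×micro: 2; S2 reads c2=0 → after 1×micro: 0 ⇒ (c0=-1, c1=2, c2=0)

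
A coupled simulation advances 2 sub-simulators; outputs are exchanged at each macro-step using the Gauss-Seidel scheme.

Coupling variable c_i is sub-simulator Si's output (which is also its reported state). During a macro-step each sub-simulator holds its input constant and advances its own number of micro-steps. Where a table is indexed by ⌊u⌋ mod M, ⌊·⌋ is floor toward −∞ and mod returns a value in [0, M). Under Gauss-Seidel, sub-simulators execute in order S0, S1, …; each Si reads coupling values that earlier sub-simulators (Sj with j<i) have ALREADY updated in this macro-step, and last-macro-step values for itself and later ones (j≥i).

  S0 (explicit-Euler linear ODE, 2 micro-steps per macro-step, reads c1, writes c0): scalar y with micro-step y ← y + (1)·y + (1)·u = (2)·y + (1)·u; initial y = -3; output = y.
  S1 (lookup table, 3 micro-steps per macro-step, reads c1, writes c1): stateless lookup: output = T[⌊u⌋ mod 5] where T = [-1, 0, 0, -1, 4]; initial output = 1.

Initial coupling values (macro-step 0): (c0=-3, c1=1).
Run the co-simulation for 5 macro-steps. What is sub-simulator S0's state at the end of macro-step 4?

S0 state at macro-step 4 = -576

macro 1: S0 reads c1=1 → after 2×micro: -9; S1 reads c1=1 → after 3×micro: 0 ⇒ (c0=-9, c1=0)
macro 2: S0 reads c1=0 → after 2×micro: -36; S1 reads c1=0 → after 3×micro: -1 ⇒ (c0=-36, c1=-1)
macro 3: S0 reads c1=-1 → after 2×micro: -147; S1 reads c1=-1 → after 3×micro: 4 ⇒ (c0=-147, c1=4)
macro 4: S0 reads c1=4 → after 2×micro: -576; S1 reads c1=4 → after 3×micro: 4 ⇒ (c0=-576, c1=4)
macro 5: S0 reads c1=4 → after 2×micro: -2292; S1 reads c1=4 → after 3×micro: 4 ⇒ (c0=-2292, c1=4)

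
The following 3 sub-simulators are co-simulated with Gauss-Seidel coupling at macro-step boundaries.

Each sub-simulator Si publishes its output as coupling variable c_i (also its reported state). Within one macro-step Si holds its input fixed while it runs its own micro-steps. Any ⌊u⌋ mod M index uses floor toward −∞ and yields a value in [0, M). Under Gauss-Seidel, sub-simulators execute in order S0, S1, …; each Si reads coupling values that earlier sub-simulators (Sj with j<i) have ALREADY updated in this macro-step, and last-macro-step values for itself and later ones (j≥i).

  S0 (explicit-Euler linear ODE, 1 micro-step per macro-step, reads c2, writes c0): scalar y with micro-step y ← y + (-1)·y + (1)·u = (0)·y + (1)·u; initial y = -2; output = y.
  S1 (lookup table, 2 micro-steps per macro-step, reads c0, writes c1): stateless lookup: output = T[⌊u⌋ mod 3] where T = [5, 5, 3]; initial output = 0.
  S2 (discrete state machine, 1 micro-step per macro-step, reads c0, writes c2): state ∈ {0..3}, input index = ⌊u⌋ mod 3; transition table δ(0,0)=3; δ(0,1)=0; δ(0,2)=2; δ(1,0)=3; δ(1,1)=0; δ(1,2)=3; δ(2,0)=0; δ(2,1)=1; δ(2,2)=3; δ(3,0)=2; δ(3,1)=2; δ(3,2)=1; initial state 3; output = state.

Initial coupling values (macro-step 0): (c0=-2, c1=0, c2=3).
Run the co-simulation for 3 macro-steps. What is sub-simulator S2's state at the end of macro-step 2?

S2 state at macro-step 2 = 3

macro 1: S0 reads c2=3 → after 1×micro: 3; S1 reads c0=3 → after 2×micro: 5; S2 reads c0=3 → after 1×micro: 2 ⇒ (c0=3, c1=5, c2=2)
macro 2: S0 reads c2=2 → after 1×micro: 2; S1 reads c0=2 → after 2×micro: 3; S2 reads c0=2 → after 1×micro: 3 ⇒ (c0=2, c1=3, c2=3)
macro 3: S0 reads c2=3 → after 1×micro: 3; S1 reads c0=3 → after 2×micro: 5; S2 reads c0=3 → after 1×micro: 2 ⇒ (c0=3, c1=5, c2=2)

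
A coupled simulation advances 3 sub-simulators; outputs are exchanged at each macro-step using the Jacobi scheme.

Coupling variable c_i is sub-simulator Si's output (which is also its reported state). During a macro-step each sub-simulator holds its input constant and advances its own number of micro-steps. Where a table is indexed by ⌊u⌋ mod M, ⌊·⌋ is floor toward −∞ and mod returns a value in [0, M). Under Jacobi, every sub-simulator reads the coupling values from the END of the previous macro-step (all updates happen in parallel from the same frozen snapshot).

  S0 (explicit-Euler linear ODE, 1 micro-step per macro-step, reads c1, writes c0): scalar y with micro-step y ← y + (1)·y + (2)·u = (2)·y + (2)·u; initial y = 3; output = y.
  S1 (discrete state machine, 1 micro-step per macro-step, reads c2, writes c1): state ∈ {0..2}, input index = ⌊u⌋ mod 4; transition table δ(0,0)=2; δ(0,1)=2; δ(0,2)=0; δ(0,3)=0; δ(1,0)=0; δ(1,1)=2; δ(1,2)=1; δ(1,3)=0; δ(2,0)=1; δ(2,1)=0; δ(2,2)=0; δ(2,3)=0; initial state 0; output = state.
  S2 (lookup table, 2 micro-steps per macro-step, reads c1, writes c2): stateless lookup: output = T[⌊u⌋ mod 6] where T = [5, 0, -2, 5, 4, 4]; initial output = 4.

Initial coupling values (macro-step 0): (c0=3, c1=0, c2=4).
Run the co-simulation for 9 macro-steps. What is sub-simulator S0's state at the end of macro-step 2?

S0 state at macro-step 2 = 16

macro 1: S0 reads c1=0 → after 1×micro: 6; S1 reads c2=4 → after 1×micro: 2; S2 reads c1=0 → after 2×micro: 5 ⇒ (c0=6, c1=2, c2=5)
macro 2: S0 reads c1=2 → after 1×micro: 16; S1 reads c2=5 → after 1×micro: 0; S2 reads c1=2 → after 2×micro: -2 ⇒ (c0=16, c1=0, c2=-2)
macro 3: S0 reads c1=0 → after 1×micro: 32; S1 reads c2=-2 → after 1×micro: 0; S2 reads c1=0 → after 2×micro: 5 ⇒ (c0=32, c1=0, c2=5)
macro 4: S0 reads c1=0 → after 1×micro: 64; S1 reads c2=5 → after 1×micro: 2; S2 reads c1=0 → after 2×micro: 5 ⇒ (c0=64, c1=2, c2=5)
macro 5: S0 reads c1=2 → after 1×micro: 132; S1 reads c2=5 → after 1×micro: 0; S2 reads c1=2 → after 2×micro: -2 ⇒ (c0=132, c1=0, c2=-2)
macro 6: S0 reads c1=0 → after 1×micro: 264; S1 reads c2=-2 → after 1×micro: 0; S2 reads c1=0 → after 2×micro: 5 ⇒ (c0=264, c1=0, c2=5)
macro 7: S0 reads c1=0 → after 1×micro: 528; S1 reads c2=5 → after 1×micro: 2; S2 reads c1=0 → after 2×micro: 5 ⇒ (c0=528, c1=2, c2=5)
macro 8: S0 reads c1=2 → after 1×micro: 1060; S1 reads c2=5 → after 1×micro: 0; S2 reads c1=2 → after 2×micro: -2 ⇒ (c0=1060, c1=0, c2=-2)
macro 9: S0 reads c1=0 → after 1×micro: 2120; S1 reads c2=-2 → after 1×micro: 0; S2 reads c1=0 → after 2×micro: 5 ⇒ (c0=2120, c1=0, c2=5)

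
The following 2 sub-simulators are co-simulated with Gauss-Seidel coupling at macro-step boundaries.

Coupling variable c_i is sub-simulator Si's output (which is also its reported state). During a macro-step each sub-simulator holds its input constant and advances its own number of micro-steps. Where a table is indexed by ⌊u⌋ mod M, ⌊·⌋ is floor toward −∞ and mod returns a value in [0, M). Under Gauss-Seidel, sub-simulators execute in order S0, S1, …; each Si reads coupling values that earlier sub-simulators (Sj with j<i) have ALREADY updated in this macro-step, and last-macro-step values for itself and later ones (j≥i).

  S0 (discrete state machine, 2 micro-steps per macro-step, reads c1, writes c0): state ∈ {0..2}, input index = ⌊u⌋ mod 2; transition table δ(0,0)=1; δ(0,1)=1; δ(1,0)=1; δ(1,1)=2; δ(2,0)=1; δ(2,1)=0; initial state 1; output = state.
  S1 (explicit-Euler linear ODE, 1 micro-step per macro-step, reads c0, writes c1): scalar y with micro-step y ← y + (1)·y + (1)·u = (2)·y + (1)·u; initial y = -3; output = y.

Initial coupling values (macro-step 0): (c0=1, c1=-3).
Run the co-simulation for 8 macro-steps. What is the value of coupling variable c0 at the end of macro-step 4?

macro 1: S0 reads c1=-3 → after 2×micro: 0; S1 reads c0=0 → after 1×micro: -6 ⇒ (c0=0, c1=-6)
macro 2: S0 reads c1=-6 → after 2×micro: 1; S1 reads c0=1 → after 1×micro: -11 ⇒ (c0=1, c1=-11)
macro 3: S0 reads c1=-11 → after 2×micro: 0; S1 reads c0=0 → after 1×micro: -22 ⇒ (c0=0, c1=-22)
macro 4: S0 reads c1=-22 → after 2×micro: 1; S1 reads c0=1 → after 1×micro: -43 ⇒ (c0=1, c1=-43)
macro 5: S0 reads c1=-43 → after 2×micro: 0; S1 reads c0=0 → after 1×micro: -86 ⇒ (c0=0, c1=-86)
macro 6: S0 reads c1=-86 → after 2×micro: 1; S1 reads c0=1 → after 1×micro: -171 ⇒ (c0=1, c1=-171)
macro 7: S0 reads c1=-171 → after 2×micro: 0; S1 reads c0=0 → after 1×micro: -342 ⇒ (c0=0, c1=-342)
macro 8: S0 reads c1=-342 → after 2×micro: 1; S1 reads c0=1 → after 1×micro: -683 ⇒ (c0=1, c1=-683)

c0 at macro-step 4 = 1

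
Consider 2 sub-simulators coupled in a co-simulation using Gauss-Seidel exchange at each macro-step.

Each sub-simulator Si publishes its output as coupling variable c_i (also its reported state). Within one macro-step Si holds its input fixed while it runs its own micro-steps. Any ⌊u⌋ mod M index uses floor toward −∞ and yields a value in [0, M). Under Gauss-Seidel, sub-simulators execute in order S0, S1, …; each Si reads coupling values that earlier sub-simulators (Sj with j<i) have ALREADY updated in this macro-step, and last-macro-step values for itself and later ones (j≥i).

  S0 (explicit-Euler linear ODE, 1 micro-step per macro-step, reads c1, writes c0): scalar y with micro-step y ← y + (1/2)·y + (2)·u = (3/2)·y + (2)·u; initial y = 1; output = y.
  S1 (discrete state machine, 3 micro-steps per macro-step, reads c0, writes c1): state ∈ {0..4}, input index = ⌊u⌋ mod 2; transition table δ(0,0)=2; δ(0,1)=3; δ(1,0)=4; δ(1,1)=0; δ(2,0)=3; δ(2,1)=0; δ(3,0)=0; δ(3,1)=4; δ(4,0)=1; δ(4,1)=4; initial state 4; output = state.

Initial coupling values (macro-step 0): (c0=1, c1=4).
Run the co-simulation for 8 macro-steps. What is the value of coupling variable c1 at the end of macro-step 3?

c1 at macro-step 3 = 4

macro 1: S0 reads c1=4 → after 1×micro: 19/2; S1 reads c0=19/2 → after 3×micro: 4 ⇒ (c0=19/2, c1=4)
macro 2: S0 reads c1=4 → after 1×micro: 89/4; S1 reads c0=89/4 → after 3×micro: 1 ⇒ (c0=89/4, c1=1)
macro 3: S0 reads c1=1 → after 1×micro: 283/8; S1 reads c0=283/8 → after 3×micro: 4 ⇒ (c0=283/8, c1=4)
macro 4: S0 reads c1=4 → after 1×micro: 977/16; S1 reads c0=977/16 → after 3×micro: 4 ⇒ (c0=977/16, c1=4)
macro 5: S0 reads c1=4 → after 1×micro: 3187/32; S1 reads c0=3187/32 → after 3×micro: 4 ⇒ (c0=3187/32, c1=4)
macro 6: S0 reads c1=4 → after 1×micro: 10073/64; S1 reads c0=10073/64 → after 3×micro: 4 ⇒ (c0=10073/64, c1=4)
macro 7: S0 reads c1=4 → after 1×micro: 31243/128; S1 reads c0=31243/128 → after 3×micro: 1 ⇒ (c0=31243/128, c1=1)
macro 8: S0 reads c1=1 → after 1×micro: 94241/256; S1 reads c0=94241/256 → after 3×micro: 4 ⇒ (c0=94241/256, c1=4)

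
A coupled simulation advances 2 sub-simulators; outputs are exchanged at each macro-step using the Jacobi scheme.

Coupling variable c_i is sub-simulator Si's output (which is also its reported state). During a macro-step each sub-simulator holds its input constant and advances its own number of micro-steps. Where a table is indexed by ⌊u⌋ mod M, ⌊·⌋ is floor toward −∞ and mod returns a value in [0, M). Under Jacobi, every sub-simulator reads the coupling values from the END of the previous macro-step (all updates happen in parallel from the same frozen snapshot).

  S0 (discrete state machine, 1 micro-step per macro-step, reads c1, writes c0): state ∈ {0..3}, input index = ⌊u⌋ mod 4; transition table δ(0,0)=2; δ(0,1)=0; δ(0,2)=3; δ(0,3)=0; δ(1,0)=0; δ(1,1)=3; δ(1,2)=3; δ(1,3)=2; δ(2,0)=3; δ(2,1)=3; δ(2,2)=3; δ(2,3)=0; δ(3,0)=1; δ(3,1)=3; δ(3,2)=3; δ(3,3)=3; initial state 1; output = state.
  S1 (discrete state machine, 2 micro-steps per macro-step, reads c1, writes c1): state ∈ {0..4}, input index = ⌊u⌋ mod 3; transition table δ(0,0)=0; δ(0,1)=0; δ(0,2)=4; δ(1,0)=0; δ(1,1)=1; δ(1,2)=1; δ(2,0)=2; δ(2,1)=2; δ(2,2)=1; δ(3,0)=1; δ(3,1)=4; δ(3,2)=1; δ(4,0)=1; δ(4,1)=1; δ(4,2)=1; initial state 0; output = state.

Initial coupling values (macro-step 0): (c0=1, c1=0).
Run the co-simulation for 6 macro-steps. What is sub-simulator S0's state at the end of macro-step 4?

macro 1: S0 reads c1=0 → after 1×micro: 0; S1 reads c1=0 → after 2×micro: 0 ⇒ (c0=0, c1=0)
macro 2: S0 reads c1=0 → after 1×micro: 2; S1 reads c1=0 → after 2×micro: 0 ⇒ (c0=2, c1=0)
macro 3: S0 reads c1=0 → after 1×micro: 3; S1 reads c1=0 → after 2×micro: 0 ⇒ (c0=3, c1=0)
macro 4: S0 reads c1=0 → after 1×micro: 1; S1 reads c1=0 → after 2×micro: 0 ⇒ (c0=1, c1=0)
macro 5: S0 reads c1=0 → after 1×micro: 0; S1 reads c1=0 → after 2×micro: 0 ⇒ (c0=0, c1=0)
macro 6: S0 reads c1=0 → after 1×micro: 2; S1 reads c1=0 → after 2×micro: 0 ⇒ (c0=2, c1=0)

S0 state at macro-step 4 = 1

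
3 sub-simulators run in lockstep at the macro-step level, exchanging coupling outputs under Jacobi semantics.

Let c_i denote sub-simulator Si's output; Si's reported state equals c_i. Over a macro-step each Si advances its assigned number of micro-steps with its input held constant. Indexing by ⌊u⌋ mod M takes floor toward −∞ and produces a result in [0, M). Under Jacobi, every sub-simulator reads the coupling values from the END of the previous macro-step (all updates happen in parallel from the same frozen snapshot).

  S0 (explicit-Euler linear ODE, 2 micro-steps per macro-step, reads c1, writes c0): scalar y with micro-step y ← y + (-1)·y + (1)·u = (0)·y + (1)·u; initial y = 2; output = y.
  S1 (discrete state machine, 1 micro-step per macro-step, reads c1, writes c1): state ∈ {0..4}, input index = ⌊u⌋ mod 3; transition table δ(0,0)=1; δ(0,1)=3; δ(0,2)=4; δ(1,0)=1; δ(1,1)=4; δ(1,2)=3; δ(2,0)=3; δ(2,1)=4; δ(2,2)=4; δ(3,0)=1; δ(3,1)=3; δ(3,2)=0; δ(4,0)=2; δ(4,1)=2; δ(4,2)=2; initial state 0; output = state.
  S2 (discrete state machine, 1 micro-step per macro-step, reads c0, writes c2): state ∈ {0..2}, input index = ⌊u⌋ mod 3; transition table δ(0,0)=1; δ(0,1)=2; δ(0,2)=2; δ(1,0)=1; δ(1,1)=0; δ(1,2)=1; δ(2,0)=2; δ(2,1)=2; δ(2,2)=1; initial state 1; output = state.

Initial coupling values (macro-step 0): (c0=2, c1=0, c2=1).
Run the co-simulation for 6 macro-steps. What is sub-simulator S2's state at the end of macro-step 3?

S2 state at macro-step 3 = 0

macro 1: S0 reads c1=0 → after 2×micro: 0; S1 reads c1=0 → after 1×micro: 1; S2 reads c0=2 → after 1×micro: 1 ⇒ (c0=0, c1=1, c2=1)
macro 2: S0 reads c1=1 → after 2×micro: 1; S1 reads c1=1 → after 1×micro: 4; S2 reads c0=0 → after 1×micro: 1 ⇒ (c0=1, c1=4, c2=1)
macro 3: S0 reads c1=4 → after 2×micro: 4; S1 reads c1=4 → after 1×micro: 2; S2 reads c0=1 → after 1×micro: 0 ⇒ (c0=4, c1=2, c2=0)
macro 4: S0 reads c1=2 → after 2×micro: 2; S1 reads c1=2 → after 1×micro: 4; S2 reads c0=4 → after 1×micro: 2 ⇒ (c0=2, c1=4, c2=2)
macro 5: S0 reads c1=4 → after 2×micro: 4; S1 reads c1=4 → after 1×micro: 2; S2 reads c0=2 → after 1×micro: 1 ⇒ (c0=4, c1=2, c2=1)
macro 6: S0 reads c1=2 → after 2×micro: 2; S1 reads c1=2 → after 1×micro: 4; S2 reads c0=4 → after 1×micro: 0 ⇒ (c0=2, c1=4, c2=0)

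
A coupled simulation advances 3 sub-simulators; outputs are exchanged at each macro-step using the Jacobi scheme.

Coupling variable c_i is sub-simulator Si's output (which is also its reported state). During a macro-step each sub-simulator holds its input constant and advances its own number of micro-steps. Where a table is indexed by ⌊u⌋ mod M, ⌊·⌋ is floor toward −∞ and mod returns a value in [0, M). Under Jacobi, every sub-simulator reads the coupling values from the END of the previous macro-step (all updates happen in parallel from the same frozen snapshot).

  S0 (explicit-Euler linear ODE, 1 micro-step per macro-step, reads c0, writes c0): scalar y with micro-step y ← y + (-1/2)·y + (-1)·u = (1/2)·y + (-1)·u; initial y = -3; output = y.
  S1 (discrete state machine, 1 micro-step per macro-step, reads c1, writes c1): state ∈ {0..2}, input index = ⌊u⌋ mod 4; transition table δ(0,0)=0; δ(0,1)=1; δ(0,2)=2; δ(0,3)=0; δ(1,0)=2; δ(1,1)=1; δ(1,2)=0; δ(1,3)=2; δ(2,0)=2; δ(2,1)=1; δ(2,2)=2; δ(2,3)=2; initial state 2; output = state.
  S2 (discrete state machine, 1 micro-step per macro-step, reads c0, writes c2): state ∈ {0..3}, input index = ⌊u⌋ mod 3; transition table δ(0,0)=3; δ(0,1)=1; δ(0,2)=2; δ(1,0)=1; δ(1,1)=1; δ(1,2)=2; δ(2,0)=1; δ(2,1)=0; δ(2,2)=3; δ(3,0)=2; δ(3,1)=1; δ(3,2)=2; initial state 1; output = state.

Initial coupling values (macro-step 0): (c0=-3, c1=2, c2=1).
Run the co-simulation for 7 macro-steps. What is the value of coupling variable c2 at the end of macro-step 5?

c2 at macro-step 5 = 2

macro 1: S0 reads c0=-3 → after 1×micro: 3/2; S1 reads c1=2 → after 1×micro: 2; S2 reads c0=-3 → after 1×micro: 1 ⇒ (c0=3/2, c1=2, c2=1)
macro 2: S0 reads c0=3/2 → after 1×micro: -3/4; S1 reads c1=2 → after 1×micro: 2; S2 reads c0=3/2 → after 1×micro: 1 ⇒ (c0=-3/4, c1=2, c2=1)
macro 3: S0 reads c0=-3/4 → after 1×micro: 3/8; S1 reads c1=2 → after 1×micro: 2; S2 reads c0=-3/4 → after 1×micro: 2 ⇒ (c0=3/8, c1=2, c2=2)
macro 4: S0 reads c0=3/8 → after 1×micro: -3/16; S1 reads c1=2 → after 1×micro: 2; S2 reads c0=3/8 → after 1×micro: 1 ⇒ (c0=-3/16, c1=2, c2=1)
macro 5: S0 reads c0=-3/16 → after 1×micro: 3/32; S1 reads c1=2 → after 1×micro: 2; S2 reads c0=-3/16 → after 1×micro: 2 ⇒ (c0=3/32, c1=2, c2=2)
macro 6: S0 reads c0=3/32 → after 1×micro: -3/64; S1 reads c1=2 → after 1×micro: 2; S2 reads c0=3/32 → after 1×micro: 1 ⇒ (c0=-3/64, c1=2, c2=1)
macro 7: S0 reads c0=-3/64 → after 1×micro: 3/128; S1 reads c1=2 → after 1×micro: 2; S2 reads c0=-3/64 → after 1×micro: 2 ⇒ (c0=3/128, c1=2, c2=2)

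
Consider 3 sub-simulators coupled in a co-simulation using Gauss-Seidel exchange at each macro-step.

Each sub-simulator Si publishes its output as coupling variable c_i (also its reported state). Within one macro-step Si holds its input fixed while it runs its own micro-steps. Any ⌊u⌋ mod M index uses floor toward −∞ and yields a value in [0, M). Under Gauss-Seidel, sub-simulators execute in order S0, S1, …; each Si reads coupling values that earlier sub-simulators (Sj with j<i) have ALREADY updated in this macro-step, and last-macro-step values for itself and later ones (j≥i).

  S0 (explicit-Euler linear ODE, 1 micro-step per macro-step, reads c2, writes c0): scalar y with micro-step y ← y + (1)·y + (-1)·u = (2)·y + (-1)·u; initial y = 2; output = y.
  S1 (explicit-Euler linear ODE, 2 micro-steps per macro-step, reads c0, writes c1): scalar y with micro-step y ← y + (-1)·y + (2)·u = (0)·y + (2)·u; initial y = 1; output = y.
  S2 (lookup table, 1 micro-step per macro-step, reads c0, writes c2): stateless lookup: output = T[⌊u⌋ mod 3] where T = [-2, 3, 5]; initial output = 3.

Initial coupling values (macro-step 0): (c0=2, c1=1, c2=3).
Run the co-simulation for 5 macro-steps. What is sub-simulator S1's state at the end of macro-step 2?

S1 state at macro-step 2 = -2

macro 1: S0 reads c2=3 → after 1×micro: 1; S1 reads c0=1 → after 2×micro: 2; S2 reads c0=1 → after 1×micro: 3 ⇒ (c0=1, c1=2, c2=3)
macro 2: S0 reads c2=3 → after 1×micro: -1; S1 reads c0=-1 → after 2×micro: -2; S2 reads c0=-1 → after 1×micro: 5 ⇒ (c0=-1, c1=-2, c2=5)
macro 3: S0 reads c2=5 → after 1×micro: -7; S1 reads c0=-7 → after 2×micro: -14; S2 reads c0=-7 → after 1×micro: 5 ⇒ (c0=-7, c1=-14, c2=5)
macro 4: S0 reads c2=5 → after 1×micro: -19; S1 reads c0=-19 → after 2×micro: -38; S2 reads c0=-19 → after 1×micro: 5 ⇒ (c0=-19, c1=-38, c2=5)
macro 5: S0 reads c2=5 → after 1×micro: -43; S1 reads c0=-43 → after 2×micro: -86; S2 reads c0=-43 → after 1×micro: 5 ⇒ (c0=-43, c1=-86, c2=5)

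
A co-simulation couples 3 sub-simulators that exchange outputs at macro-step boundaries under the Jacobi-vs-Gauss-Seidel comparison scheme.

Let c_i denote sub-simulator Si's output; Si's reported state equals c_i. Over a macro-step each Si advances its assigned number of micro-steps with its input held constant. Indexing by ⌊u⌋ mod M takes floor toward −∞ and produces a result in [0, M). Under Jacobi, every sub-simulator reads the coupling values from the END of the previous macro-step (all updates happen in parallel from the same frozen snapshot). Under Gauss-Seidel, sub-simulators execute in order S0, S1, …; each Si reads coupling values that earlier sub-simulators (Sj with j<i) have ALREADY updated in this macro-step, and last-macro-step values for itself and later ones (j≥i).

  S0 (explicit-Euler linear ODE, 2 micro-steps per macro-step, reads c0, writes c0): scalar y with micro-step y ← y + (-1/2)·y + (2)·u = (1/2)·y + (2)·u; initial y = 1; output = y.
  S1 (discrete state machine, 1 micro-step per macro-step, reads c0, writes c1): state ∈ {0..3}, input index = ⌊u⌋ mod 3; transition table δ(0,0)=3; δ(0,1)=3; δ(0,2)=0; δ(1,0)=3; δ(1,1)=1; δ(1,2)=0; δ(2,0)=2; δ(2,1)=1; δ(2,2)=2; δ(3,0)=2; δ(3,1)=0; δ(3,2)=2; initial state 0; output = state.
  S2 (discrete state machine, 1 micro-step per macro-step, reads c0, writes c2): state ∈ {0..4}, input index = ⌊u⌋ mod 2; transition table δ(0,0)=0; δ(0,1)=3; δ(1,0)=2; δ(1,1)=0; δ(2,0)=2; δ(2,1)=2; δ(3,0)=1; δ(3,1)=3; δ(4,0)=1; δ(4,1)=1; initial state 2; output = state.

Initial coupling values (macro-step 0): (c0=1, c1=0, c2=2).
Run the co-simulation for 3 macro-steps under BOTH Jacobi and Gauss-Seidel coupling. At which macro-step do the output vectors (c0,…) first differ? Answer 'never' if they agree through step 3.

[Jacobi] macro 1: S0 reads c0=1 → after 2×micro: 13/4; S1 reads c0=1 → after 1×micro: 3; S2 reads c0=1 → after 1×micro: 2 ⇒ (c0=13/4, c1=3, c2=2)
[Jacobi] macro 2: S0 reads c0=13/4 → after 2×micro: 169/16; S1 reads c0=13/4 → after 1×micro: 2; S2 reads c0=13/4 → after 1×micro: 2 ⇒ (c0=169/16, c1=2, c2=2)
[Jacobi] macro 3: S0 reads c0=169/16 → after 2×micro: 2197/64; S1 reads c0=169/16 → after 1×micro: 1; S2 reads c0=169/16 → after 1×micro: 2 ⇒ (c0=2197/64, c1=1, c2=2)
[Gauss-Seidel] macro 1: S0 reads c0=1 → after 2×micro: 13/4; S1 reads c0=13/4 → after 1×micro: 3; S2 reads c0=13/4 → after 1×micro: 2 ⇒ (c0=13/4, c1=3, c2=2)
[Gauss-Seidel] macro 2: S0 reads c0=13/4 → after 2×micro: 169/16; S1 reads c0=169/16 → after 1×micro: 0; S2 reads c0=169/16 → after 1×micro: 2 ⇒ (c0=169/16, c1=0, c2=2)
[Gauss-Seidel] macro 3: S0 reads c0=169/16 → after 2×micro: 2197/64; S1 reads c0=2197/64 → after 1×micro: 3; S2 reads c0=2197/64 → after 1×micro: 2 ⇒ (c0=2197/64, c1=3, c2=2)

first divergence at macro-step: 2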